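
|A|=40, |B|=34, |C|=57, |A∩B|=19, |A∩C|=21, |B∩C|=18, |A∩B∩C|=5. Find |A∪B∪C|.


|A∪B∪C| = 40+34+57-19-21-18+5 = 78

|A∪B∪C| = 78


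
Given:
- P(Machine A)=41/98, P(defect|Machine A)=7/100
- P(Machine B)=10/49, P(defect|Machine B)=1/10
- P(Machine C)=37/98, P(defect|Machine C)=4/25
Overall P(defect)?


P(B) = Σ P(B|Aᵢ)×P(Aᵢ)
  7/100×41/98 = 41/1400
  1/10×10/49 = 1/49
  4/25×37/98 = 74/1225
Sum = 1079/9800

P(defect) = 1079/9800 ≈ 11.01%


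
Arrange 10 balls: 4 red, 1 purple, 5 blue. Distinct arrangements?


10!/(4!×1!×5!) = 1260

1260


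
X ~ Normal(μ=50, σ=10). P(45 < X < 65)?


z₁=(45-50)/10=-0.5, z₂=(65-50)/10=1.5
P = Φ(1.5) - Φ(-0.5) = 0.933193 - 0.308538 = 0.624655 ≈ 0.6247

P(45 < X < 65) ≈ 0.6247


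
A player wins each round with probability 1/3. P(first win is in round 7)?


Geometric: P(X=7) = (1-p)^(k-1)×p = (2/3)^6×1/3 = 64/2187

P(X=7) = 64/2187 ≈ 2.93%


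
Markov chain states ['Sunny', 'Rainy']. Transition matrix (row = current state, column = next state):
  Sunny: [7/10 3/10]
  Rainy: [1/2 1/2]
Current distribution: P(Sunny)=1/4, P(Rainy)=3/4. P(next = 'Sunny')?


P(next=Sunny) = Σᵢ P(now=i)×P(i→Sunny)
= 1/4×7/10 + 3/4×1/2
= 7/40 + 3/8 = 11/20

P = 11/20 ≈ 0.5500


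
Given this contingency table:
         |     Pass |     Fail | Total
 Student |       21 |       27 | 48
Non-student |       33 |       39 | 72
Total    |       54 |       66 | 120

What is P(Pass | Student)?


P(Pass | Student) = 21/(21+27) = 21/48 = 7/16

P(Pass|Student) = 7/16 ≈ 43.75%


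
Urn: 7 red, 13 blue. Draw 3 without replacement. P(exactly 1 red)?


Hypergeometric: C(7,1)×C(13,2)/C(20,3)
= 7×78/1140 = 91/190

P(X=1) = 91/190 ≈ 47.89%


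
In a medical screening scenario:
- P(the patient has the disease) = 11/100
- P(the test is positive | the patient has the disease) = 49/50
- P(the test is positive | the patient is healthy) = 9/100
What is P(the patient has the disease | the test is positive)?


Using Bayes' theorem:
P(A|B) = P(B|A)·P(A) / P(B)

P(the test is positive) = 49/50 × 11/100 + 9/100 × 89/100
= 539/5000 + 801/10000 = 1879/10000

P(the patient has the disease|the test is positive) = (539/5000) / (1879/10000) = 1078/1879

P(the patient has the disease|the test is positive) = 1078/1879 ≈ 57.37%


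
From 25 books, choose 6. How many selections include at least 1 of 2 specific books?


Complement: C(25,6) - C(23,6) = 177100 - 100947 = 76153

76153


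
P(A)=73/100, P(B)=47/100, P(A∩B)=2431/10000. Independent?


P(A)×P(B) = 3431/10000
P(A∩B) = 2431/10000
Not equal → NOT independent

No, not independent


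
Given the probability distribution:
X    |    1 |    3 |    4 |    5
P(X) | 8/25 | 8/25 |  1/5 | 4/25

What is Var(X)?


E[X] = 72/25
E[X²] = 52/5
Var(X) = E[X²] - (E[X])² = 52/5 - 5184/625 = 1316/625

Var(X) = 1316/625 ≈ 2.1056


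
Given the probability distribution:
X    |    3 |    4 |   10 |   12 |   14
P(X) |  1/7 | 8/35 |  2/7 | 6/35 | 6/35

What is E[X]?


E[X] = Σ x·P(X=x)
= (3)×(1/7) + (4)×(8/35) + (10)×(2/7) + (12)×(6/35) + (14)×(6/35)
= 303/35

E[X] = 303/35


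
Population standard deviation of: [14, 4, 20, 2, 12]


Mean = 52/5
  (14-52/5)²=324/25
  (4-52/5)²=1024/25
  (20-52/5)²=2304/25
  (2-52/5)²=1764/25
  (12-52/5)²=64/25
Σ(x-μ)² = 1096/5
σ² = (1096/5)/5 = 1096/25

σ = √(1096/25) ≈ 6.6212


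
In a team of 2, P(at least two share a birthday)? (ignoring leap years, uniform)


P(all different) = Π(365-i)/365 for i=0..1
= 0.997260
P(match) = 1 - 0.997260 = 0.002740

P ≈ 0.0027 ≈ 0.27%


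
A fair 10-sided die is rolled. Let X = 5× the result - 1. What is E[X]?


E[die] = (1+10)/2 = 11/2
E[X] = 5×11/2 - 1 = 53/2

E[X] = 53/2


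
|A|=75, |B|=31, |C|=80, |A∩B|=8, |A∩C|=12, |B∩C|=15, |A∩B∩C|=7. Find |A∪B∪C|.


|A∪B∪C| = 75+31+80-8-12-15+7 = 158

|A∪B∪C| = 158


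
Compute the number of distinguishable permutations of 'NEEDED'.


Letters: 6, freq: {'N': 1, 'E': 3, 'D': 2}
6!/(1!×3!×2!) = 720/12 = 60

60


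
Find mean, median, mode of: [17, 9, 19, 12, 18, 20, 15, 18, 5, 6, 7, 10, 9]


Sorted: [5, 6, 7, 9, 9, 10, 12, 15, 17, 18, 18, 19, 20]
Mean = 165/13
Median = 12
Freq: {17: 1, 9: 2, 19: 1, 12: 1, 18: 2, 20: 1, 15: 1, 5: 1, 6: 1, 7: 1, 10: 1}
Mode: [9, 18]

Mean=165/13, Median=12, Mode=[9, 18]


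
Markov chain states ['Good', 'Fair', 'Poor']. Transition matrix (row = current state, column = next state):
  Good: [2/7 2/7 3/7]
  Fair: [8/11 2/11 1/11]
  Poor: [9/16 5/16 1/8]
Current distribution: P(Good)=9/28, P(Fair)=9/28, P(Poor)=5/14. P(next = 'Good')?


P(next=Good) = Σᵢ P(now=i)×P(i→Good)
= 9/28×2/7 + 9/28×8/11 + 5/14×9/16
= 9/98 + 18/77 + 45/224 = 9081/17248

P = 9081/17248 ≈ 0.5265


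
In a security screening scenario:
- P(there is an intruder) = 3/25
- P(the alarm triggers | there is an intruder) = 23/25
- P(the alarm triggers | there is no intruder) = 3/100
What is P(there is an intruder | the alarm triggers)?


Using Bayes' theorem:
P(A|B) = P(B|A)·P(A) / P(B)

P(the alarm triggers) = 23/25 × 3/25 + 3/100 × 22/25
= 69/625 + 33/1250 = 171/1250

P(there is an intruder|the alarm triggers) = (69/625) / (171/1250) = 46/57

P(there is an intruder|the alarm triggers) = 46/57 ≈ 80.70%


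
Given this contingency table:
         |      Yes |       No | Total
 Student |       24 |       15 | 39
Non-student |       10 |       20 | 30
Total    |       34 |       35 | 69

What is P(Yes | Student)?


P(Yes | Student) = 24/(24+15) = 24/39 = 8/13

P(Yes|Student) = 8/13 ≈ 61.54%


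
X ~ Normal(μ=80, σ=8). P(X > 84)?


z = (84-80)/8 = 0.5
P(X > 84) = 1 - P(Z ≤ 0.5) = 1 - 0.6915 = 0.3085

P(X > 84) ≈ 0.3085


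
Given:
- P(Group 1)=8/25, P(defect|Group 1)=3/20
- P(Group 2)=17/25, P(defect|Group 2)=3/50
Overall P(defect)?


P(B) = Σ P(B|Aᵢ)×P(Aᵢ)
  3/20×8/25 = 6/125
  3/50×17/25 = 51/1250
Sum = 111/1250

P(defect) = 111/1250 ≈ 8.88%


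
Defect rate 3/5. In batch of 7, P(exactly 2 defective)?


Binomial: P(X=2) = C(7,2)×p^2×(1-p)^5
= 21 × 9/25 × 32/3125 = 6048/78125

P(X=2) = 6048/78125 ≈ 7.74%


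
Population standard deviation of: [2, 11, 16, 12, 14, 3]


Mean = 58/6 = 29/3
  (2-29/3)²=529/9
  (11-29/3)²=16/9
  (16-29/3)²=361/9
  (12-29/3)²=49/9
  (14-29/3)²=169/9
  (3-29/3)²=400/9
Σ(x-μ)² = 508/3
σ² = (508/3)/6 = 254/9

σ = √(254/9) ≈ 5.3125


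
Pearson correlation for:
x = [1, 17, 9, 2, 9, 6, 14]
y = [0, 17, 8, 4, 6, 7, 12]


n=7, Σx=58, Σy=54, Σxy=633, Σx²=688, Σy²=598
r = (7×633 - 58×54)/√((7×688 - 58²)(7×598 - 54²))
= 1299/√(1452×1270) = 1299/√1844040 ≈ 1299/1357.9543 ≈ 0.9566

r ≈ 0.9566


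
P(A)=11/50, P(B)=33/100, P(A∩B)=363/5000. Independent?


P(A)×P(B) = 363/5000
P(A∩B) = 363/5000
Equal ✓ → Independent

Yes, independent


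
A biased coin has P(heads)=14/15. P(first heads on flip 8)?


Geometric: P(X=8) = (1-p)^(k-1)×p = (1/15)^7×14/15 = 14/2562890625

P(X=8) = 14/2562890625 ≈ 0.00%


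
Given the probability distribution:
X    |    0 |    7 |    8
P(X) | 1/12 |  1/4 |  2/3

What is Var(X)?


E[X] = 85/12
E[X²] = 659/12
Var(X) = E[X²] - (E[X])² = 659/12 - 7225/144 = 683/144

Var(X) = 683/144 ≈ 4.7431


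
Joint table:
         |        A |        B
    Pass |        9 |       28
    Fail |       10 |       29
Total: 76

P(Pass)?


P(Pass) = (9+28)/76 = 37/76

P(Pass) = 37/76 ≈ 48.68%


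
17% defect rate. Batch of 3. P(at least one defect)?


P(all good) = (83/100)^3 = 571787/1000000
P(≥1 defect) = 428213/1000000

P = 428213/1000000 ≈ 42.82%


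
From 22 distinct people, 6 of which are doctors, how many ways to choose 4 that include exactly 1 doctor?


Choose 1 of the 6 doctors and 3 of the other 16 people:
C(6,1)×C(16,3) = 6×560 = 3360

3360


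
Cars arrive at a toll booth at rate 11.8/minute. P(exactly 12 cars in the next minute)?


Poisson(λ=11.8): P(X=12) = e^(-λ)×λ^k/k!
= e^(-11.8) × 11.8^12 / 12!
≈ 7.504557915e-06 × 7.28759262511e+12 / 479001600 ≈ 0.114175

P(X=12) ≈ 0.114175 ≈ 11.42%


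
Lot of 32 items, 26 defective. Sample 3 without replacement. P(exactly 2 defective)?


Hypergeometric: C(26,2)×C(6,1)/C(32,3)
= 325×6/4960 = 195/496

P(X=2) = 195/496 ≈ 39.31%


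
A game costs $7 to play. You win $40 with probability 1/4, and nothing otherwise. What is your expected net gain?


E[gain] = (40-7)×1/4 + (-7)×3/4
= 33/4 - 21/4 = 3

Expected net gain = $3 ≈ $3.00


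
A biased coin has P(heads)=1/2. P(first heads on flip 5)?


Geometric: P(X=5) = (1-p)^(k-1)×p = (1/2)^4×1/2 = 1/32

P(X=5) = 1/32 ≈ 3.12%


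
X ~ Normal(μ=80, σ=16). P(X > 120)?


z = (120-80)/16 = 2.5
P(X > 120) = 1 - P(Z ≤ 2.5) = 1 - 0.9938 = 0.0062

P(X > 120) ≈ 0.0062


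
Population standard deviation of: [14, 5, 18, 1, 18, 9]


Mean = 65/6
  (14-65/6)²=361/36
  (5-65/6)²=1225/36
  (18-65/6)²=1849/36
  (1-65/6)²=3481/36
  (18-65/6)²=1849/36
  (9-65/6)²=121/36
Σ(x-μ)² = 1481/6
σ² = (1481/6)/6 = 1481/36

σ = √(1481/36) ≈ 6.4140


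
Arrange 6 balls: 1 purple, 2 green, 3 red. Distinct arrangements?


6!/(1!×2!×3!) = 60

60


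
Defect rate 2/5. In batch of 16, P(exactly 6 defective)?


Binomial: P(X=6) = C(16,6)×p^6×(1-p)^10
= 8008 × 64/15625 × 59049/9765625 = 30263321088/152587890625

P(X=6) = 30263321088/152587890625 ≈ 19.83%


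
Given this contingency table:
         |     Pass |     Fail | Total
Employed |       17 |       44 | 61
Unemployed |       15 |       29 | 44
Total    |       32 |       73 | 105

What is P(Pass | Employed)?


P(Pass | Employed) = 17/(17+44) = 17/61

P(Pass|Employed) = 17/61 ≈ 27.87%


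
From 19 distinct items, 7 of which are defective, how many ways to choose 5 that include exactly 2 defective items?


Choose 2 of the 7 defective items and 3 of the other 12 items:
C(7,2)×C(12,3) = 21×220 = 4620

4620


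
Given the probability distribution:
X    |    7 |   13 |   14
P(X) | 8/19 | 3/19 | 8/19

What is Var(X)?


E[X] = 207/19
E[X²] = 2467/19
Var(X) = E[X²] - (E[X])² = 2467/19 - 42849/361 = 4024/361

Var(X) = 4024/361 ≈ 11.1468


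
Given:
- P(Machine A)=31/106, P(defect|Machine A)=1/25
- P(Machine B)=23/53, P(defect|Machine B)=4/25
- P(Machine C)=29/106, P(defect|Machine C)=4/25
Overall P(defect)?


P(B) = Σ P(B|Aᵢ)×P(Aᵢ)
  1/25×31/106 = 31/2650
  4/25×23/53 = 92/1325
  4/25×29/106 = 58/1325
Sum = 331/2650

P(defect) = 331/2650 ≈ 12.49%


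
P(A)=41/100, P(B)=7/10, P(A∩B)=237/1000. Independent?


P(A)×P(B) = 287/1000
P(A∩B) = 237/1000
Not equal → NOT independent

No, not independent


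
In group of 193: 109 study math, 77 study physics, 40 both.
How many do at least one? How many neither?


|A∪B| = 109+77-40 = 146
Neither = 193-146 = 47

At least one: 146; Neither: 47


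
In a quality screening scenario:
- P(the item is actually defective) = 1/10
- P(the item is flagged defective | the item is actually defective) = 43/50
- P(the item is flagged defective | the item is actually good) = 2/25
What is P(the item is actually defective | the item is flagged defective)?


Using Bayes' theorem:
P(A|B) = P(B|A)·P(A) / P(B)

P(the item is flagged defective) = 43/50 × 1/10 + 2/25 × 9/10
= 43/500 + 9/125 = 79/500

P(the item is actually defective|the item is flagged defective) = (43/500) / (79/500) = 43/79

P(the item is actually defective|the item is flagged defective) = 43/79 ≈ 54.43%


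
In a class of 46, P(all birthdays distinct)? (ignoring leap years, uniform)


P(all different) = Π(365-i)/365 for i=0..45
= (365/365)×(364/365)×...×(320/365)
= 0.051747

P ≈ 0.0517 ≈ 5.17%


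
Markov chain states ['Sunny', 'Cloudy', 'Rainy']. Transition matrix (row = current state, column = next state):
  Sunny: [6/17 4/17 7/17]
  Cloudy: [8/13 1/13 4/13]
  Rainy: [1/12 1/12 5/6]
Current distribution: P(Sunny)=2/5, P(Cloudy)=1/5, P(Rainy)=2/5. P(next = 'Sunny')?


P(next=Sunny) = Σᵢ P(now=i)×P(i→Sunny)
= 2/5×6/17 + 1/5×8/13 + 2/5×1/12
= 12/85 + 8/65 + 1/30 = 1973/6630

P = 1973/6630 ≈ 0.2976


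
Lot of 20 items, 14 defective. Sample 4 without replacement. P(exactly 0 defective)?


Hypergeometric: C(14,0)×C(6,4)/C(20,4)
= 1×15/4845 = 1/323

P(X=0) = 1/323 ≈ 0.31%


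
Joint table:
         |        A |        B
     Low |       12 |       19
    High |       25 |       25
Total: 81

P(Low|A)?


P(Low|A) = 12/(12+25) = 12/37

P = 12/37 ≈ 32.43%


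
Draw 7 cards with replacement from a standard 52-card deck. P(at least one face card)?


P(not a face card) = 40/52 = 10/13
P(none in 7 draws) = (10/13)^7 = 10000000/62748517
P(≥1 face card) = 1 - 10000000/62748517 = 52748517/62748517

P = 52748517/62748517 ≈ 84.06%


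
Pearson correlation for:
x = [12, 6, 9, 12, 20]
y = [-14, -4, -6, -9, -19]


n=5, Σx=59, Σy=-52, Σxy=-734, Σx²=805, Σy²=690
r = (5×(-734) - 59×(-52))/√((5×805 - 59²)(5×690 - (-52)²))
= -602/√(544×746) = -602/√405824 ≈ -602/637.0432 ≈ -0.9450

r ≈ -0.9450


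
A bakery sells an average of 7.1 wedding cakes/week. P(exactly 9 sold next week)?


Poisson(λ=7.1): P(X=9) = e^(-λ)×λ^k/k!
= e^(-7.1) × 7.1^9 / 9!
≈ 0.0008251049233 × 45848500.7184 / 362880 ≈ 0.104249

P(X=9) ≈ 0.104249 ≈ 10.42%


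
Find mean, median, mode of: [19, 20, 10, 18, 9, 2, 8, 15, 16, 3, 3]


Sorted: [2, 3, 3, 8, 9, 10, 15, 16, 18, 19, 20]
Mean = 123/11
Median = 10
Freq: {19: 1, 20: 1, 10: 1, 18: 1, 9: 1, 2: 1, 8: 1, 15: 1, 16: 1, 3: 2}
Mode: [3]

Mean=123/11, Median=10, Mode=3


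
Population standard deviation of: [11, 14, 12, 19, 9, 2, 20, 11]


Mean = 98/8 = 49/4
  (11-49/4)²=25/16
  (14-49/4)²=49/16
  (12-49/4)²=1/16
  (19-49/4)²=729/16
  (9-49/4)²=169/16
  (2-49/4)²=1681/16
  (20-49/4)²=961/16
  (11-49/4)²=25/16
Σ(x-μ)² = 455/2
σ² = (455/2)/8 = 455/16

σ = √(455/16) ≈ 5.3327


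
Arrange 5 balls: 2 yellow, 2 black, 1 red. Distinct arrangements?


5!/(2!×2!×1!) = 30

30


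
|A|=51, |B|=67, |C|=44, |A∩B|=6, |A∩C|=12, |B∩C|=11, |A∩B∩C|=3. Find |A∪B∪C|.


|A∪B∪C| = 51+67+44-6-12-11+3 = 136

|A∪B∪C| = 136


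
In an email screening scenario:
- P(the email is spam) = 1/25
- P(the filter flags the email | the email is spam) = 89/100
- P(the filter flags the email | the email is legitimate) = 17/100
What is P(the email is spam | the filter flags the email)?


Using Bayes' theorem:
P(A|B) = P(B|A)·P(A) / P(B)

P(the filter flags the email) = 89/100 × 1/25 + 17/100 × 24/25
= 89/2500 + 102/625 = 497/2500

P(the email is spam|the filter flags the email) = (89/2500) / (497/2500) = 89/497

P(the email is spam|the filter flags the email) = 89/497 ≈ 17.91%


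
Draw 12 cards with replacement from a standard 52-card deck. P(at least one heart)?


P(not a heart) = 39/52 = 3/4
P(none in 12 draws) = (3/4)^12 = 531441/16777216
P(≥1 heart) = 1 - 531441/16777216 = 16245775/16777216

P = 16245775/16777216 ≈ 96.83%


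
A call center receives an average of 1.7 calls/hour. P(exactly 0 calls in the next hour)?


Poisson(λ=1.7): P(X=0) = e^(-λ)×λ^k/k!
= e^(-1.7) × 1.7^0 / 0!
≈ 0.1826835241 × 1 / 1 ≈ 0.182684

P(X=0) ≈ 0.182684 ≈ 18.27%


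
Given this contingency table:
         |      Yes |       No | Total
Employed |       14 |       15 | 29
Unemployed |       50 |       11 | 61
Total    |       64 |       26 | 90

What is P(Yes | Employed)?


P(Yes | Employed) = 14/(14+15) = 14/29

P(Yes|Employed) = 14/29 ≈ 48.28%


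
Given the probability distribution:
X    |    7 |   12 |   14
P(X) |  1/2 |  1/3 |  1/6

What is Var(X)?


E[X] = 59/6
E[X²] = 631/6
Var(X) = E[X²] - (E[X])² = 631/6 - 3481/36 = 305/36

Var(X) = 305/36 ≈ 8.4722


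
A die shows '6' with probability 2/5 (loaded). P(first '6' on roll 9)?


Geometric: P(X=9) = (1-p)^(k-1)×p = (3/5)^8×2/5 = 13122/1953125

P(X=9) = 13122/1953125 ≈ 0.67%


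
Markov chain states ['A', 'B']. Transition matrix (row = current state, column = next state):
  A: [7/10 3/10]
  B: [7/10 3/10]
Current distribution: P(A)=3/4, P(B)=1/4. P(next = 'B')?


P(next=B) = Σᵢ P(now=i)×P(i→B)
= 3/4×3/10 + 1/4×3/10
= 9/40 + 3/40 = 3/10

P = 3/10 ≈ 0.3000


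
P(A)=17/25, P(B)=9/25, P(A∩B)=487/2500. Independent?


P(A)×P(B) = 153/625
P(A∩B) = 487/2500
Not equal → NOT independent

No, not independent


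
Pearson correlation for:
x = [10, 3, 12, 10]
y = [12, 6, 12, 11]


n=4, Σx=35, Σy=41, Σxy=392, Σx²=353, Σy²=445
r = (4×392 - 35×41)/√((4×353 - 35²)(4×445 - 41²))
= 133/√(187×99) = 133/√18513 ≈ 133/136.0625 ≈ 0.9775

r ≈ 0.9775


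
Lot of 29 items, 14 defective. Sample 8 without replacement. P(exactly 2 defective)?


Hypergeometric: C(14,2)×C(15,6)/C(29,8)
= 91×5005/4292145 = 637/6003

P(X=2) = 637/6003 ≈ 10.61%


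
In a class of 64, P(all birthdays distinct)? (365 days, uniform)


P(all different) = Π(365-i)/365 for i=0..63
= (365/365)×(364/365)×...×(302/365)
= 0.002810

P ≈ 0.0028 ≈ 0.28%


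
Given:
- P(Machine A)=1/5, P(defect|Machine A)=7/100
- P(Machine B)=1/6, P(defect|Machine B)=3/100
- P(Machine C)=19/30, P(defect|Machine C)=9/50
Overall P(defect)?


P(B) = Σ P(B|Aᵢ)×P(Aᵢ)
  7/100×1/5 = 7/500
  3/100×1/6 = 1/200
  9/50×19/30 = 57/500
Sum = 133/1000

P(defect) = 133/1000 ≈ 13.30%


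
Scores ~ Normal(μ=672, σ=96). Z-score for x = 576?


z = (x - μ)/σ = (576 - 672)/96 = -1.0

z = -1.0


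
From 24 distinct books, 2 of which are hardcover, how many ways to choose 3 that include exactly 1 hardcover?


Choose 1 of the 2 hardcovers and 2 of the other 22 books:
C(2,1)×C(22,2) = 2×231 = 462

462


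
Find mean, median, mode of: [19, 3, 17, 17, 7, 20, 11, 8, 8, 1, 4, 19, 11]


Sorted: [1, 3, 4, 7, 8, 8, 11, 11, 17, 17, 19, 19, 20]
Mean = 145/13
Median = 11
Freq: {19: 2, 3: 1, 17: 2, 7: 1, 20: 1, 11: 2, 8: 2, 1: 1, 4: 1}
Mode: [8, 11, 17, 19]

Mean=145/13, Median=11, Mode=[8, 11, 17, 19]


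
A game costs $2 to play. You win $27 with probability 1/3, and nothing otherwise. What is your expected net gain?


E[gain] = (27-2)×1/3 + (-2)×2/3
= 25/3 - 4/3 = 7

Expected net gain = $7 ≈ $7.00


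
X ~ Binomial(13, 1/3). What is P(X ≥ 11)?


P(X ≥ 11) = Σ P(X=i) for i=11..13
P(X=11) = 104/531441
P(X=12) = 26/1594323
P(X=13) = 1/1594323
Sum = 113/531441

P(X ≥ 11) = 113/531441 ≈ 0.02%


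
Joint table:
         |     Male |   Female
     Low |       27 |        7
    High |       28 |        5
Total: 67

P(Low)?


P(Low) = (27+7)/67 = 34/67

P(Low) = 34/67 ≈ 50.75%


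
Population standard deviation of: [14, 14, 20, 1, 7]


Mean = 56/5
  (14-56/5)²=196/25
  (14-56/5)²=196/25
  (20-56/5)²=1936/25
  (1-56/5)²=2601/25
  (7-56/5)²=441/25
Σ(x-μ)² = 1074/5
σ² = (1074/5)/5 = 1074/25

σ = √(1074/25) ≈ 6.5544


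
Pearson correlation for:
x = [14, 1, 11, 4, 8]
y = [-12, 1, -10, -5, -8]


n=5, Σx=38, Σy=-34, Σxy=-361, Σx²=398, Σy²=334
r = (5×(-361) - 38×(-34))/√((5×398 - 38²)(5×334 - (-34)²))
= -513/√(546×514) = -513/√280644 ≈ -513/529.7584 ≈ -0.9684

r ≈ -0.9684


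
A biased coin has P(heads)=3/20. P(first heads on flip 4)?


Geometric: P(X=4) = (1-p)^(k-1)×p = (17/20)^3×3/20 = 14739/160000

P(X=4) = 14739/160000 ≈ 9.21%


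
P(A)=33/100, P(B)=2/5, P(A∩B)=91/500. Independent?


P(A)×P(B) = 33/250
P(A∩B) = 91/500
Not equal → NOT independent

No, not independent


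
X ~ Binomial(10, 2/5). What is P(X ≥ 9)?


P(X ≥ 9) = Σ P(X=i) for i=9..10
P(X=9) = 3072/1953125
P(X=10) = 1024/9765625
Sum = 16384/9765625

P(X ≥ 9) = 16384/9765625 ≈ 0.17%


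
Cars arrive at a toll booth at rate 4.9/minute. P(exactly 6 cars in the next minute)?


Poisson(λ=4.9): P(X=6) = e^(-λ)×λ^k/k!
= e^(-4.9) × 4.9^6 / 6!
≈ 0.007446583071 × 13841.287201 / 720 ≈ 0.143153

P(X=6) ≈ 0.143153 ≈ 14.32%


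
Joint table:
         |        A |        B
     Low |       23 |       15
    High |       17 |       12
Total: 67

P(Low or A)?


P(Low∨A) = P(Low) + P(A) - P(Low∧A)
= (38 + 40 - 23)/67 = 55/67

P = 55/67 ≈ 82.09%


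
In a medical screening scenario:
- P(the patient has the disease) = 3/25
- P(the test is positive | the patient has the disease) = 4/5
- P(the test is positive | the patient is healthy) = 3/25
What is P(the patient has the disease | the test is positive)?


Using Bayes' theorem:
P(A|B) = P(B|A)·P(A) / P(B)

P(the test is positive) = 4/5 × 3/25 + 3/25 × 22/25
= 12/125 + 66/625 = 126/625

P(the patient has the disease|the test is positive) = (12/125) / (126/625) = 10/21

P(the patient has the disease|the test is positive) = 10/21 ≈ 47.62%


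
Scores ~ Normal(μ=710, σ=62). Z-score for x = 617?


z = (x - μ)/σ = (617 - 710)/62 = -1.5

z = -1.5


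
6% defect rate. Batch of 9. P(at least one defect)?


P(all good) = (47/50)^9 = 1119130473102767/1953125000000000
P(≥1 defect) = 833994526897233/1953125000000000

P = 833994526897233/1953125000000000 ≈ 42.70%


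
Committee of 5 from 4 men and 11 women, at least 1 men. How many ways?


Count by #men:
  1M,4W: C(4,1)×C(11,4)=1320
  2M,3W: C(4,2)×C(11,3)=990
  3M,2W: C(4,3)×C(11,2)=220
  4M,1W: C(4,4)×C(11,1)=11
Total = 2541

2541


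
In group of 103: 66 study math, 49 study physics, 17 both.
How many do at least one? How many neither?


|A∪B| = 66+49-17 = 98
Neither = 103-98 = 5

At least one: 98; Neither: 5


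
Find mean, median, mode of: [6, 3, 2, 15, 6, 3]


Sorted: [2, 3, 3, 6, 6, 15]
Mean = 35/6
Median = 9/2
Freq: {6: 2, 3: 2, 2: 1, 15: 1}
Mode: [3, 6]

Mean=35/6, Median=9/2, Mode=[3, 6]


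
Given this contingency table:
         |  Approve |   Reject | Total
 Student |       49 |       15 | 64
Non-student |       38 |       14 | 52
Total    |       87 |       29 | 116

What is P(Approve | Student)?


P(Approve | Student) = 49/(49+15) = 49/64

P(Approve|Student) = 49/64 ≈ 76.56%


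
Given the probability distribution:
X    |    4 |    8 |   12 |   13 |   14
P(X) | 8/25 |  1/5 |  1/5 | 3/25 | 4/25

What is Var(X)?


E[X] = 227/25
E[X²] = 2459/25
Var(X) = E[X²] - (E[X])² = 2459/25 - 51529/625 = 9946/625

Var(X) = 9946/625 ≈ 15.9136


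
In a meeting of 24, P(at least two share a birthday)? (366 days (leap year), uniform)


P(all different) = Π(366-i)/366 for i=0..23
= 0.462654
P(match) = 1 - 0.462654 = 0.537346

P ≈ 0.5373 ≈ 53.73%


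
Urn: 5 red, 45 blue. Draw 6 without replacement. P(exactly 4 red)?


Hypergeometric: C(5,4)×C(45,2)/C(50,6)
= 5×990/15890700 = 33/105938

P(X=4) = 33/105938 ≈ 0.03%


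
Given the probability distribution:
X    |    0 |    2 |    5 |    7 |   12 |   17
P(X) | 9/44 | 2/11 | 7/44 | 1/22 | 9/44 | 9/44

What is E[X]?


E[X] = Σ x·P(X=x)
= (0)×(9/44) + (2)×(2/11) + (5)×(7/44) + (7)×(1/22) + (12)×(9/44) + (17)×(9/44)
= 163/22

E[X] = 163/22


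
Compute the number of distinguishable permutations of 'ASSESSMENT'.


Letters: 10, freq: {'A': 1, 'S': 4, 'E': 2, 'M': 1, 'N': 1, 'T': 1}
10!/(1!×4!×2!×1!×1!×1!) = 3628800/48 = 75600

75600


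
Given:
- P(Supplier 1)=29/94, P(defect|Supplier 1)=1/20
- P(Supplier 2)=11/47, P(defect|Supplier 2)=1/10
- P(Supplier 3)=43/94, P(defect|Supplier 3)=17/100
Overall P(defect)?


P(B) = Σ P(B|Aᵢ)×P(Aᵢ)
  1/20×29/94 = 29/1880
  1/10×11/47 = 11/470
  17/100×43/94 = 731/9400
Sum = 137/1175

P(defect) = 137/1175 ≈ 11.66%


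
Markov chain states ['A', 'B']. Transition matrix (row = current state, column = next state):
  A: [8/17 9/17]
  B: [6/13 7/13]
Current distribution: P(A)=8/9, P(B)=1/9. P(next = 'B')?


P(next=B) = Σᵢ P(now=i)×P(i→B)
= 8/9×9/17 + 1/9×7/13
= 8/17 + 7/117 = 1055/1989

P = 1055/1989 ≈ 0.5304


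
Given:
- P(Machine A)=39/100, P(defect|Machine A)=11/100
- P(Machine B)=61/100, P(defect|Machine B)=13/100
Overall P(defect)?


P(B) = Σ P(B|Aᵢ)×P(Aᵢ)
  11/100×39/100 = 429/10000
  13/100×61/100 = 793/10000
Sum = 611/5000

P(defect) = 611/5000 ≈ 12.22%


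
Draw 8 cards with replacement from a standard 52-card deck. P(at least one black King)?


P(not a black King) = 50/52 = 25/26
P(none in 8 draws) = (25/26)^8 = 152587890625/208827064576
P(≥1 black King) = 1 - 152587890625/208827064576 = 56239173951/208827064576

P = 56239173951/208827064576 ≈ 26.93%


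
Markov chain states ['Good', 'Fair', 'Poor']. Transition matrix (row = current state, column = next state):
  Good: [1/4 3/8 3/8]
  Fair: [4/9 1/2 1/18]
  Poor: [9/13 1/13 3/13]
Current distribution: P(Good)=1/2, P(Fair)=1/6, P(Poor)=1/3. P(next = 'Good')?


P(next=Good) = Σᵢ P(now=i)×P(i→Good)
= 1/2×1/4 + 1/6×4/9 + 1/3×9/13
= 1/8 + 2/27 + 3/13 = 1207/2808

P = 1207/2808 ≈ 0.4298


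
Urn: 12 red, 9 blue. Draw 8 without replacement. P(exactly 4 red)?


Hypergeometric: C(12,4)×C(9,4)/C(21,8)
= 495×126/203490 = 99/323

P(X=4) = 99/323 ≈ 30.65%


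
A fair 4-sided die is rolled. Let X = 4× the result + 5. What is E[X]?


E[die] = (1+4)/2 = 5/2
E[X] = 4×5/2 + 5 = 15

E[X] = 15


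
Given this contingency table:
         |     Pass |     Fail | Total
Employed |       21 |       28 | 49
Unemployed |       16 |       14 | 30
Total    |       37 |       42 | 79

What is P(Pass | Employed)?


P(Pass | Employed) = 21/(21+28) = 21/49 = 3/7

P(Pass|Employed) = 3/7 ≈ 42.86%


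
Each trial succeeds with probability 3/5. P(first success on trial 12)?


Geometric: P(X=12) = (1-p)^(k-1)×p = (2/5)^11×3/5 = 6144/244140625

P(X=12) = 6144/244140625 ≈ 0.00%


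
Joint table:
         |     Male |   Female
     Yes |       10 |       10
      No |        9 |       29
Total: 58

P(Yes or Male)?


P(Yes∨Male) = P(Yes) + P(Male) - P(Yes∧Male)
= (20 + 19 - 10)/58 = 29/58 = 1/2

P = 1/2 ≈ 50.00%


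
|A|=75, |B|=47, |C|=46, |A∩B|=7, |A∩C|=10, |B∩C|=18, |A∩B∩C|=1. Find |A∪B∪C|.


|A∪B∪C| = 75+47+46-7-10-18+1 = 134

|A∪B∪C| = 134


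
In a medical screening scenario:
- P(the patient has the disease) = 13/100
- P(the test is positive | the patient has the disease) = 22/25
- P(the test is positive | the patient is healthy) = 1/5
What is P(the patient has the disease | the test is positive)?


Using Bayes' theorem:
P(A|B) = P(B|A)·P(A) / P(B)

P(the test is positive) = 22/25 × 13/100 + 1/5 × 87/100
= 143/1250 + 87/500 = 721/2500

P(the patient has the disease|the test is positive) = (143/1250) / (721/2500) = 286/721

P(the patient has the disease|the test is positive) = 286/721 ≈ 39.67%


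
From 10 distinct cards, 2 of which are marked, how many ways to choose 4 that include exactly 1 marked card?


Choose 1 of the 2 marked cards and 3 of the other 8 cards:
C(2,1)×C(8,3) = 2×56 = 112

112


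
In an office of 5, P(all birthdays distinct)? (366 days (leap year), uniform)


P(all different) = Π(366-i)/366 for i=0..4
= (366/366)×(365/366)×...×(362/366)
= 0.972938

P ≈ 0.9729 ≈ 97.29%


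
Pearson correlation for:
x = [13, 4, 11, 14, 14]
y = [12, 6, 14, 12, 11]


n=5, Σx=56, Σy=55, Σxy=656, Σx²=698, Σy²=641
r = (5×656 - 56×55)/√((5×698 - 56²)(5×641 - 55²))
= 200/√(354×180) = 200/√63720 ≈ 200/252.4282 ≈ 0.7923

r ≈ 0.7923


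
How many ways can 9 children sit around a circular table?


Circular arrangements of 9 distinct objects: fix one position to break rotational symmetry.
(n-1)! = 8! = 40320

40320


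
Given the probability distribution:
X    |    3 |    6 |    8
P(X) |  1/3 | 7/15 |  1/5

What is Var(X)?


E[X] = 27/5
E[X²] = 163/5
Var(X) = E[X²] - (E[X])² = 163/5 - 729/25 = 86/25

Var(X) = 86/25 ≈ 3.4400


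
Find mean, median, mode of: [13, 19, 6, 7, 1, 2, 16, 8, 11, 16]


Sorted: [1, 2, 6, 7, 8, 11, 13, 16, 16, 19]
Mean = 99/10
Median = 19/2
Freq: {13: 1, 19: 1, 6: 1, 7: 1, 1: 1, 2: 1, 16: 2, 8: 1, 11: 1}
Mode: [16]

Mean=99/10, Median=19/2, Mode=16


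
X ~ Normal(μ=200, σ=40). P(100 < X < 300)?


z₁=(100-200)/40=-2.5, z₂=(300-200)/40=2.5
P = Φ(2.5) - Φ(-2.5) = 0.993790 - 0.006210 = 0.987580 ≈ 0.9876

P(100 < X < 300) ≈ 0.9876


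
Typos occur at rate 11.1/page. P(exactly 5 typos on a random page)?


Poisson(λ=11.1): P(X=5) = e^(-λ)×λ^k/k!
= e^(-11.1) × 11.1^5 / 5!
≈ 1.511232382e-05 × 168505.81551 / 120 ≈ 0.021221

P(X=5) ≈ 0.021221 ≈ 2.12%


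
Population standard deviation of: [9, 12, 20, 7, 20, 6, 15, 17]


Mean = 106/8 = 53/4
  (9-53/4)²=289/16
  (12-53/4)²=25/16
  (20-53/4)²=729/16
  (7-53/4)²=625/16
  (20-53/4)²=729/16
  (6-53/4)²=841/16
  (15-53/4)²=49/16
  (17-53/4)²=225/16
Σ(x-μ)² = 439/2
σ² = (439/2)/8 = 439/16

σ = √(439/16) ≈ 5.2381


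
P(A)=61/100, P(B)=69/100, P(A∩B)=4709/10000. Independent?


P(A)×P(B) = 4209/10000
P(A∩B) = 4709/10000
Not equal → NOT independent

No, not independent


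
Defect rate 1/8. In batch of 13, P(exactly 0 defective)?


Binomial: P(X=0) = C(13,0)×p^0×(1-p)^13
= 1 × 1 × 96889010407/549755813888 = 96889010407/549755813888

P(X=0) = 96889010407/549755813888 ≈ 17.62%


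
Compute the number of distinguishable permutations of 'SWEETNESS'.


Letters: 9, freq: {'S': 3, 'W': 1, 'E': 3, 'T': 1, 'N': 1}
9!/(3!×1!×3!×1!×1!) = 362880/36 = 10080

10080


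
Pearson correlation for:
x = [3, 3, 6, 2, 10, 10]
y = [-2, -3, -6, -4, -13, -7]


n=6, Σx=34, Σy=-35, Σxy=-259, Σx²=258, Σy²=283
r = (6×(-259) - 34×(-35))/√((6×258 - 34²)(6×283 - (-35)²))
= -364/√(392×473) = -364/√185416 ≈ -364/430.5996 ≈ -0.8453

r ≈ -0.8453


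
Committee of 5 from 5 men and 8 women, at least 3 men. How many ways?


Count by #men:
  3M,2W: C(5,3)×C(8,2)=280
  4M,1W: C(5,4)×C(8,1)=40
  5M,0W: C(5,5)×C(8,0)=1
Total = 321

321


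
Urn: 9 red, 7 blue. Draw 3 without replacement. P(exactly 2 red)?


Hypergeometric: C(9,2)×C(7,1)/C(16,3)
= 36×7/560 = 9/20

P(X=2) = 9/20 ≈ 45.00%


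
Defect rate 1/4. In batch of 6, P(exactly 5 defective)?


Binomial: P(X=5) = C(6,5)×p^5×(1-p)^1
= 6 × 1/1024 × 3/4 = 9/2048

P(X=5) = 9/2048 ≈ 0.44%


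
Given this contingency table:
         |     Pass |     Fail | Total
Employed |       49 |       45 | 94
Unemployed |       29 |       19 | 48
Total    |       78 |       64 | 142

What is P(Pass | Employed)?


P(Pass | Employed) = 49/(49+45) = 49/94

P(Pass|Employed) = 49/94 ≈ 52.13%


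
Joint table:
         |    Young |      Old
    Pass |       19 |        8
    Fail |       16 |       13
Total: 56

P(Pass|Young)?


P(Pass|Young) = 19/(19+16) = 19/35

P = 19/35 ≈ 54.29%


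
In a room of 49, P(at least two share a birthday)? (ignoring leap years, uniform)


P(all different) = Π(365-i)/365 for i=0..48
= 0.034220
P(match) = 1 - 0.034220 = 0.965780

P ≈ 0.9658 ≈ 96.58%


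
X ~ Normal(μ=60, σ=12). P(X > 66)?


z = (66-60)/12 = 0.5
P(X > 66) = 1 - P(Z ≤ 0.5) = 1 - 0.6915 = 0.3085

P(X > 66) ≈ 0.3085


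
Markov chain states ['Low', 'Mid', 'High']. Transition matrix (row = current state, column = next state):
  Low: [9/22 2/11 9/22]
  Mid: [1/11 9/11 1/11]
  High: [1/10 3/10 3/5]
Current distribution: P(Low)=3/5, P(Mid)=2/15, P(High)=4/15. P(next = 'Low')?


P(next=Low) = Σᵢ P(now=i)×P(i→Low)
= 3/5×9/22 + 2/15×1/11 + 4/15×1/10
= 27/110 + 2/165 + 2/75 = 469/1650

P = 469/1650 ≈ 0.2842


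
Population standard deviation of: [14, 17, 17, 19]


Mean = 67/4
  (14-67/4)²=121/16
  (17-67/4)²=1/16
  (17-67/4)²=1/16
  (19-67/4)²=81/16
Σ(x-μ)² = 51/4
σ² = (51/4)/4 = 51/16

σ = √(51/16) ≈ 1.7854


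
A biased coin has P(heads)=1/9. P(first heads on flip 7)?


Geometric: P(X=7) = (1-p)^(k-1)×p = (8/9)^6×1/9 = 262144/4782969

P(X=7) = 262144/4782969 ≈ 5.48%


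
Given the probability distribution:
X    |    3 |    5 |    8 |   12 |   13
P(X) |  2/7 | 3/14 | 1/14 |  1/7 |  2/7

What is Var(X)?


E[X] = 111/14
E[X²] = 1139/14
Var(X) = E[X²] - (E[X])² = 1139/14 - 12321/196 = 3625/196

Var(X) = 3625/196 ≈ 18.4949


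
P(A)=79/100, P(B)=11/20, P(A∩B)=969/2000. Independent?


P(A)×P(B) = 869/2000
P(A∩B) = 969/2000
Not equal → NOT independent

No, not independent


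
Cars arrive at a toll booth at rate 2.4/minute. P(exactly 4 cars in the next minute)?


Poisson(λ=2.4): P(X=4) = e^(-λ)×λ^k/k!
= e^(-2.4) × 2.4^4 / 4!
≈ 0.09071795329 × 33.1776 / 24 ≈ 0.125408

P(X=4) ≈ 0.125408 ≈ 12.54%


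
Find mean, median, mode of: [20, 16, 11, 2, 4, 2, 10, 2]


Sorted: [2, 2, 2, 4, 10, 11, 16, 20]
Mean = 67/8
Median = 7
Freq: {20: 1, 16: 1, 11: 1, 2: 3, 4: 1, 10: 1}
Mode: [2]

Mean=67/8, Median=7, Mode=2


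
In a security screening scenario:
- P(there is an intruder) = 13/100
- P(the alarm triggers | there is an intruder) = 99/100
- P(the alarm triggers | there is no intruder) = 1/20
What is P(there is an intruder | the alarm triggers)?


Using Bayes' theorem:
P(A|B) = P(B|A)·P(A) / P(B)

P(the alarm triggers) = 99/100 × 13/100 + 1/20 × 87/100
= 1287/10000 + 87/2000 = 861/5000

P(there is an intruder|the alarm triggers) = (1287/10000) / (861/5000) = 429/574

P(there is an intruder|the alarm triggers) = 429/574 ≈ 74.74%


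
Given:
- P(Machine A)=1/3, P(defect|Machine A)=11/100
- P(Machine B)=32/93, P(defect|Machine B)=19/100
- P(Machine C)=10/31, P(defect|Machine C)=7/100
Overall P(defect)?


P(B) = Σ P(B|Aᵢ)×P(Aᵢ)
  11/100×1/3 = 11/300
  19/100×32/93 = 152/2325
  7/100×10/31 = 7/310
Sum = 1159/9300

P(defect) = 1159/9300 ≈ 12.46%


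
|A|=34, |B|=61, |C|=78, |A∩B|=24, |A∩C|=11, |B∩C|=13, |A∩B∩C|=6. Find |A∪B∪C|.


|A∪B∪C| = 34+61+78-24-11-13+6 = 131

|A∪B∪C| = 131


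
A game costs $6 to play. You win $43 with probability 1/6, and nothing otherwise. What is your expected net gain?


E[gain] = (43-6)×1/6 + (-6)×5/6
= 37/6 - 5 = 7/6

Expected net gain = $7/6 ≈ $1.17


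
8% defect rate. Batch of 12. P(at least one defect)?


P(all good) = (23/25)^12 = 21914624432020321/59604644775390625
P(≥1 defect) = 37690020343370304/59604644775390625

P = 37690020343370304/59604644775390625 ≈ 63.23%


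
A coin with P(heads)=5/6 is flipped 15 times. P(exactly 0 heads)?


Binomial: P(X=0) = C(15,0)×p^0×(1-p)^15
= 1 × 1 × 1/470184984576 = 1/470184984576

P(X=0) = 1/470184984576 ≈ 0.00%


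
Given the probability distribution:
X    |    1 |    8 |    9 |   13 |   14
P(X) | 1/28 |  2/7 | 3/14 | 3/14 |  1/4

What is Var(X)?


E[X] = 295/28
E[X²] = 3385/28
Var(X) = E[X²] - (E[X])² = 3385/28 - 87025/784 = 7755/784

Var(X) = 7755/784 ≈ 9.8916


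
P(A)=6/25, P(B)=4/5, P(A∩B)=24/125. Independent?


P(A)×P(B) = 24/125
P(A∩B) = 24/125
Equal ✓ → Independent

Yes, independent


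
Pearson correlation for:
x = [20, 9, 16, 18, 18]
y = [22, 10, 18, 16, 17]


n=5, Σx=81, Σy=83, Σxy=1412, Σx²=1385, Σy²=1453
r = (5×1412 - 81×83)/√((5×1385 - 81²)(5×1453 - 83²))
= 337/√(364×376) = 337/√136864 ≈ 337/369.9513 ≈ 0.9109

r ≈ 0.9109


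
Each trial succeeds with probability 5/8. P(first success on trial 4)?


Geometric: P(X=4) = (1-p)^(k-1)×p = (3/8)^3×5/8 = 135/4096

P(X=4) = 135/4096 ≈ 3.30%


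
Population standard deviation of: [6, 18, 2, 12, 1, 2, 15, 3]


Mean = 59/8
  (6-59/8)²=121/64
  (18-59/8)²=7225/64
  (2-59/8)²=1849/64
  (12-59/8)²=1369/64
  (1-59/8)²=2601/64
  (2-59/8)²=1849/64
  (15-59/8)²=3721/64
  (3-59/8)²=1225/64
Σ(x-μ)² = 2495/8
σ² = (2495/8)/8 = 2495/64

σ = √(2495/64) ≈ 6.2437


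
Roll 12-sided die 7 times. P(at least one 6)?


P(no 6)^7 = (11/12)^7 = 19487171/35831808
P(≥1) = 1 - 19487171/35831808 = 16344637/35831808

P = 16344637/35831808 ≈ 45.61%


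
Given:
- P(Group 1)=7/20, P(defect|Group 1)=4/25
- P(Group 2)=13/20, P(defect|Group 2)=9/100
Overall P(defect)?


P(B) = Σ P(B|Aᵢ)×P(Aᵢ)
  4/25×7/20 = 7/125
  9/100×13/20 = 117/2000
Sum = 229/2000

P(defect) = 229/2000 ≈ 11.45%


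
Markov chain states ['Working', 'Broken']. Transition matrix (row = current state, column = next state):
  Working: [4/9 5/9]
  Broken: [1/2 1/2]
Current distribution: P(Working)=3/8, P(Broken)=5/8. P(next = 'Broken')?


P(next=Broken) = Σᵢ P(now=i)×P(i→Broken)
= 3/8×5/9 + 5/8×1/2
= 5/24 + 5/16 = 25/48

P = 25/48 ≈ 0.5208


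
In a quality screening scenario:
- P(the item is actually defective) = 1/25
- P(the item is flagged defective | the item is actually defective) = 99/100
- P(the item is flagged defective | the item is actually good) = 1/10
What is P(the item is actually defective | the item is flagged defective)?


Using Bayes' theorem:
P(A|B) = P(B|A)·P(A) / P(B)

P(the item is flagged defective) = 99/100 × 1/25 + 1/10 × 24/25
= 99/2500 + 12/125 = 339/2500

P(the item is actually defective|the item is flagged defective) = (99/2500) / (339/2500) = 33/113

P(the item is actually defective|the item is flagged defective) = 33/113 ≈ 29.20%


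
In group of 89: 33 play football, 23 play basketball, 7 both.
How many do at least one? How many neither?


|A∪B| = 33+23-7 = 49
Neither = 89-49 = 40

At least one: 49; Neither: 40


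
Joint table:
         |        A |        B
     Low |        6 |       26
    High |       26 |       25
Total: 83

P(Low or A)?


P(Low∨A) = P(Low) + P(A) - P(Low∧A)
= (32 + 32 - 6)/83 = 58/83

P = 58/83 ≈ 69.88%


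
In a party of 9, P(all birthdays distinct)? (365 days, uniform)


P(all different) = Π(365-i)/365 for i=0..8
= (365/365)×(364/365)×...×(357/365)
= 0.905376

P ≈ 0.9054 ≈ 90.54%


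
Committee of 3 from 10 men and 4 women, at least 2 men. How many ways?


Count by #men:
  2M,1W: C(10,2)×C(4,1)=180
  3M,0W: C(10,3)×C(4,0)=120
Total = 300

300


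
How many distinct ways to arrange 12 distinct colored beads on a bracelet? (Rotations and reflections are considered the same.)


Free circular arrangements: rotations and reflections both identified.
(n-1)!/2 = 11!/2 = 39916800/2 = 19958400

19958400


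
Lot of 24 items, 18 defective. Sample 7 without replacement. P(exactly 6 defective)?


Hypergeometric: C(18,6)×C(6,1)/C(24,7)
= 18564×6/346104 = 1547/4807

P(X=6) = 1547/4807 ≈ 32.18%


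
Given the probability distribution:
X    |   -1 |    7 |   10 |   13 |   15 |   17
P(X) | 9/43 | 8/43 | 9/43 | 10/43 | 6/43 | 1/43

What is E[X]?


E[X] = Σ x·P(X=x)
= (-1)×(9/43) + (7)×(8/43) + (10)×(9/43) + (13)×(10/43) + (15)×(6/43) + (17)×(1/43)
= 374/43

E[X] = 374/43


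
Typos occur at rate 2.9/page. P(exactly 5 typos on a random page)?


Poisson(λ=2.9): P(X=5) = e^(-λ)×λ^k/k!
= e^(-2.9) × 2.9^5 / 5!
≈ 0.05502322006 × 205.11149 / 120 ≈ 0.094049

P(X=5) ≈ 0.094049 ≈ 9.40%


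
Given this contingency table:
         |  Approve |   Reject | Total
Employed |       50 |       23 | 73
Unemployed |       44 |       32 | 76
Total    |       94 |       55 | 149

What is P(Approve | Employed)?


P(Approve | Employed) = 50/(50+23) = 50/73

P(Approve|Employed) = 50/73 ≈ 68.49%


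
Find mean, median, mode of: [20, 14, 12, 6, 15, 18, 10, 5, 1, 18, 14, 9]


Sorted: [1, 5, 6, 9, 10, 12, 14, 14, 15, 18, 18, 20]
Mean = 142/12 = 71/6
Median = 13
Freq: {20: 1, 14: 2, 12: 1, 6: 1, 15: 1, 18: 2, 10: 1, 5: 1, 1: 1, 9: 1}
Mode: [14, 18]

Mean=71/6, Median=13, Mode=[14, 18]


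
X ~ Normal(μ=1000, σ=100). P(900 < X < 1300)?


z₁=(900-1000)/100=-1.0, z₂=(1300-1000)/100=3.0
P = Φ(3.0) - Φ(-1.0) = 0.998650 - 0.158655 = 0.839995 ≈ 0.8400

P(900 < X < 1300) ≈ 0.8400


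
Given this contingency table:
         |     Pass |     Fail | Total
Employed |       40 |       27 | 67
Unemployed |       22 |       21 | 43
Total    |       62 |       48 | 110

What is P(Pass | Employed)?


P(Pass | Employed) = 40/(40+27) = 40/67

P(Pass|Employed) = 40/67 ≈ 59.70%
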